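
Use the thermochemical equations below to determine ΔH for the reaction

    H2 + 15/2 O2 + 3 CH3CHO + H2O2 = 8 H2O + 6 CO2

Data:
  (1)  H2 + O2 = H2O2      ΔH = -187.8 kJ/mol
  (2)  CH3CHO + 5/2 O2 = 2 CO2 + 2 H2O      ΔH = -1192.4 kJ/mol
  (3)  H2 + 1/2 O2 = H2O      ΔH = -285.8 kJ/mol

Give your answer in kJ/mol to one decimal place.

ΔH = -3961.0 kJ/mol

(1) reversed (reverse to put H2O2 on the reactant side): +187.8 kJ/mol
(2) × 3 (scale by 3 for the 3 CH3CHO): (3)·(-1192.4) = -3577.2 kJ/mol
(3) × 2: (2)·(-285.8) = -571.6 kJ/mol
ΔH = (-1)·(-187.8) + (3)·(-1192.4) + (2)·(-285.8) = -3961.0 kJ/mol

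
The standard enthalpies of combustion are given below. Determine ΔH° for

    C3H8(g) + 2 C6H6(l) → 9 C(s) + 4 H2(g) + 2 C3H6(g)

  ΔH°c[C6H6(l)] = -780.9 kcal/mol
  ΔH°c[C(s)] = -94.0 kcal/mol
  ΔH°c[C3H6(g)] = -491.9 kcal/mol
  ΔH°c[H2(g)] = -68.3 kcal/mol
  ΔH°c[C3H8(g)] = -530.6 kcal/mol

ΔH° = 10.6 kcal/mol

With combustion enthalpies, reactants minus products:
= [1·(-530.6) + 2·(-780.9)] − [9·(-94.0) + 4·(-68.3) + 2·(-491.9)]
= 10.6 kcal/mol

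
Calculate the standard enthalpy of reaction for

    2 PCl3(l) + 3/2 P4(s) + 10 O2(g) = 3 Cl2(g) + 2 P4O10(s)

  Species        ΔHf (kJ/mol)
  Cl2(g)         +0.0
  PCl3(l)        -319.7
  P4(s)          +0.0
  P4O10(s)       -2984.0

ΔHrxn = -5328.6 kJ/mol

Products: 3·(+0.0) + 2·(-2984.0) = -5968.0
Reactants: 2·(-319.7) + 3/2·(+0.0) + 10·(+0.0) = -639.4
ΔHrxn = (-5968.0) − (-639.4) = -5328.6 kJ/mol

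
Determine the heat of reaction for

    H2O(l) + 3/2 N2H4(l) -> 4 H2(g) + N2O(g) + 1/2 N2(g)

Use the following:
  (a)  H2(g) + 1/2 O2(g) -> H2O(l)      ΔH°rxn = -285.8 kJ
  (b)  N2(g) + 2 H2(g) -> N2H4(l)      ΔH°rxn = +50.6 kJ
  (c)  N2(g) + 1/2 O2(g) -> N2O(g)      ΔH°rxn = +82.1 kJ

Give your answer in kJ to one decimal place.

(a) reversed (H2O(l) must end up as a reactant): +285.8 kJ
(b) reversed and × 3/2 (reverse to put N2H4(l) on the reactant side; scale by 3/2 for the 3/2 N2H4(l)): (-3/2)·(+50.6) = -75.9 kJ
(c) as written (N2O(g) already on the product side): +82.1 kJ
ΔH°rxn = (+285.8) + (-75.9) + (+82.1) = 292.0 kJ

ΔH°rxn = 292.0 kJ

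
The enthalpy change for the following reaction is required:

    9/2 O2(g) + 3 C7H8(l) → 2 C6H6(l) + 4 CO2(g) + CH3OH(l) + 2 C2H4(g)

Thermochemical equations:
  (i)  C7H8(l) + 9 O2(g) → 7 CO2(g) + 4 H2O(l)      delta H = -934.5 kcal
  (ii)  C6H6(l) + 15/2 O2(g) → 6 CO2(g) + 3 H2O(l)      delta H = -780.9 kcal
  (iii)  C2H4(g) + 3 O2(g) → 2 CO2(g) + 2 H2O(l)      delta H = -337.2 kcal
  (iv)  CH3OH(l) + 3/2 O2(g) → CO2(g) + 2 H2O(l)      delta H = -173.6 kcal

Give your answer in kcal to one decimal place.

(i) × 3 (scale by 3 for the 3 C7H8(l)): (3)·(-934.5) = -2803.5 kcal
(ii) reversed and × 2 (reverse to put C6H6(l) on the product side; scale by 2 for the 2 C6H6(l)): (-2)·(-780.9) = +1561.8 kcal
(iii) reversed and × 2 (reverse to put C2H4(g) on the product side; ×2 to match 2 C2H4(g) in the target): (-2)·(-337.2) = +674.4 kcal
(iv) reversed (reverse to put CH3OH(l) on the product side): +173.6 kcal
delta H = (-2803.5) + (+1561.8) + (+674.4) + (+173.6) = -393.7 kcal

delta H = -393.7 kcal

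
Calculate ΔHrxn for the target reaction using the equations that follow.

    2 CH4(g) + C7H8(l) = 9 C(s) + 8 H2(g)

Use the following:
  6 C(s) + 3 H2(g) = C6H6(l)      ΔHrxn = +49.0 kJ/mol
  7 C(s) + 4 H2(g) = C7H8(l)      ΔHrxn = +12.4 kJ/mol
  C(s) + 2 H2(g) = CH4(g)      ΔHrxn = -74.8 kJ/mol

ΔHrxn = 137.2 kJ/mol

equation 1: not needed.
equation 2 reversed: -12.4 kJ/mol
equation 3 reversed and × 2: (-2)·(-74.8) = +149.6 kJ/mol
ΔHrxn = (-1)·(+12.4) + (-2)·(-74.8) = 137.2 kJ/mol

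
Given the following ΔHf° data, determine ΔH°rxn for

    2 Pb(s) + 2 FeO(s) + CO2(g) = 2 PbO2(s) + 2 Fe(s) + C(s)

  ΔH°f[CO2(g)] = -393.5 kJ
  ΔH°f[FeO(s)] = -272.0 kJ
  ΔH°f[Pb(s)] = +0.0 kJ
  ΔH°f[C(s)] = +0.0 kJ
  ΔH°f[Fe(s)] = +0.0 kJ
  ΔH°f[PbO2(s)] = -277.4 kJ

ΔH°rxn = Σ nΔHf°(products) − Σ nΔHf°(reactants).
Products: 2·(-277.4) + 2·(+0.0) + 1·(+0.0) = -554.8
Reactants: 2·(+0.0) + 2·(-272.0) + 1·(-393.5) = -937.5
ΔH°rxn = (-554.8) − (-937.5) = 382.7 kJ

ΔH°rxn = 382.7 kJ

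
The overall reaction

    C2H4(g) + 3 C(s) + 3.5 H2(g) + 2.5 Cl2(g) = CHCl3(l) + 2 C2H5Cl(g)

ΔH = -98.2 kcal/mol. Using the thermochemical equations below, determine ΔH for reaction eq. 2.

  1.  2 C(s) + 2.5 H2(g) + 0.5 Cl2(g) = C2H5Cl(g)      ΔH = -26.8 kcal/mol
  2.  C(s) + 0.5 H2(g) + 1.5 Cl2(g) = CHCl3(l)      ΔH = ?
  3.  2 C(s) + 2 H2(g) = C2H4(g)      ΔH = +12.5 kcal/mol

ΔH = -32.1 kcal/mol

eq. 1 × 2: (2)·(-26.8) = -53.6 kcal/mol
eq. 2 as written: contributes x
eq. 3 reversed: -12.5 kcal/mol
-98.2 = (-53.6) + (-12.5) + x
x = (-98.2 − (-66.1)) / (1) = -32.1 kcal/mol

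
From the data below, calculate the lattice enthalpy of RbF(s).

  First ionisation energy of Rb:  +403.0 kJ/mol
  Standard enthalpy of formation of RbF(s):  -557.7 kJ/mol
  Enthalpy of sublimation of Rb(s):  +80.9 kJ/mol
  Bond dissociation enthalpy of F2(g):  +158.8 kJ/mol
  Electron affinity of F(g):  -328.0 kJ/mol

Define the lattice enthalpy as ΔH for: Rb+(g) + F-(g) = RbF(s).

ΔHf° = 1·ΔHsub + 1·(ΣIE) + 1/2·D(F2) + 1·EA + U
-557.7 = 1·(+80.9) + 1·(+403.0) + 1/2·(+158.8) + 1·(-328.0) + U
U = -557.7 − (+235.3) = -793.0 kJ/mol

U = -793.0 kJ/mol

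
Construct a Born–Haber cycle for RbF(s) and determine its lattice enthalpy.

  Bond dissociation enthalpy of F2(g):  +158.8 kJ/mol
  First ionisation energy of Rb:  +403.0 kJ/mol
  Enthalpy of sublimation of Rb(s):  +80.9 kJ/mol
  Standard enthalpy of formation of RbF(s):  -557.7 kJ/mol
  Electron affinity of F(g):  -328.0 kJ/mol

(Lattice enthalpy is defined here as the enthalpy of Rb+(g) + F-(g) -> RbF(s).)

U = -793.0 kJ/mol

ΔHf° = 1·ΔHsub + 1·(ΣIE) + 1/2·D(F2) + 1·EA + U
-557.7 = 1·(+80.9) + 1·(+403.0) + 1/2·(+158.8) + 1·(-328.0) + U
U = -557.7 − (+235.3) = -793.0 kJ/mol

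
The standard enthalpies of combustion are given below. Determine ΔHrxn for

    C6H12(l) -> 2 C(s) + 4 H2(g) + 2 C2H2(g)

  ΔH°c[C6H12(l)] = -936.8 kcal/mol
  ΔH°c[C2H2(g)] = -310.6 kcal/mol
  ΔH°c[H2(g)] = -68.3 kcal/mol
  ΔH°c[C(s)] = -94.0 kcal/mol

ΔHrxn = 145.6 kcal/mol

Using ΔH = Σ nΔHc°(reactants) − Σ nΔHc°(products):
= [1·(-936.8)] − [2·(-94.0) + 4·(-68.3) + 2·(-310.6)]
= 145.6 kcal/mol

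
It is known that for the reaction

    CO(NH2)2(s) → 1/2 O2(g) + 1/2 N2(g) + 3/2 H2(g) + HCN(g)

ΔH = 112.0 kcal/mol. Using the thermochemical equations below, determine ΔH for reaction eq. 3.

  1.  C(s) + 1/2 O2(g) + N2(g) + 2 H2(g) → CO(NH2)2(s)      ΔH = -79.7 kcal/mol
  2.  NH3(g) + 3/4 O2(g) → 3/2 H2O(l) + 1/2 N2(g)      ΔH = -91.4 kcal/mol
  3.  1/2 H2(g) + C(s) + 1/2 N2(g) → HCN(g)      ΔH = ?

eq. 1 reversed (CO(NH2)2(s) must end up as a reactant): +79.7 kcal/mol
eq. 2: not needed (H2O(l) appears nowhere else).
eq. 3 as written (HCN(g) already on the product side): contributes x
+112.0 = (+79.7) + x
x = (+112.0 − (+79.7)) / (1) = 32.3 kcal/mol

ΔH = 32.3 kcal/mol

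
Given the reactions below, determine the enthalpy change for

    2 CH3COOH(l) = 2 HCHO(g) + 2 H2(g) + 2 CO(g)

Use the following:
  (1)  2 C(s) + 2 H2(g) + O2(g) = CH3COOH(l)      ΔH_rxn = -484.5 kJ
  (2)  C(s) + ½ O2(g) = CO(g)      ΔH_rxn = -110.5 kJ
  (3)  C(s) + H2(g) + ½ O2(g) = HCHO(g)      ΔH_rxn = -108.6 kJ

ΔH_rxn = 530.8 kJ

(1) reversed and × 2: (-2)·(-484.5) = +969.0 kJ
(2) × 2: (2)·(-110.5) = -221.0 kJ
(3) × 2: (2)·(-108.6) = -217.2 kJ
ΔH_rxn = (-2)·(-484.5) + (2)·(-110.5) + (2)·(-108.6) = 530.8 kJ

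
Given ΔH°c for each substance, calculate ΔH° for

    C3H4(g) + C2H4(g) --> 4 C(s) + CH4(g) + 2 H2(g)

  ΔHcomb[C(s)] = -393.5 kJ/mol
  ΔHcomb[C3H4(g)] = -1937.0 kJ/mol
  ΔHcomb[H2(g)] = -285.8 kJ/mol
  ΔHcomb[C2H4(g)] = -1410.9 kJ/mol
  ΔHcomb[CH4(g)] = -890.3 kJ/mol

ΔH° = -312.0 kJ/mol

With combustion enthalpies, reactants minus products:
= [1·(-1937.0) + 1·(-1410.9)] − [4·(-393.5) + 1·(-890.3) + 2·(-285.8)]
= -312.0 kJ/mol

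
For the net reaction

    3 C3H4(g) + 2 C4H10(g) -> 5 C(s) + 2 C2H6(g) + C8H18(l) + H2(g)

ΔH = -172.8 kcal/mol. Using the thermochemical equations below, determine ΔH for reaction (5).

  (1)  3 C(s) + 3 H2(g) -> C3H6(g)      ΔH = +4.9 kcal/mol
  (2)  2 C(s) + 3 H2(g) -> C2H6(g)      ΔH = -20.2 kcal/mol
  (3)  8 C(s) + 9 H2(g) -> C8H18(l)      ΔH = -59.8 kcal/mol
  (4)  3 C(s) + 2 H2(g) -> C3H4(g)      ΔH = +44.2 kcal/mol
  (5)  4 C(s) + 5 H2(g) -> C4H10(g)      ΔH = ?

ΔH = -30.0 kcal/mol

(1): not needed (C3H6(g) appears nowhere else).
(2) × 2 (×2 to match 2 C2H6(g) in the target): (2)·(-20.2) = -40.4 kcal/mol
(3) as written (C8H18(l) already on the product side): -59.8 kcal/mol
(4) reversed and × 3 (C3H4(g) must end up as a reactant; ×3 to match 3 C3H4(g) in the target): (-3)·(+44.2) = -132.6 kcal/mol
(5) reversed and × 2 (reverse to put C4H10(g) on the reactant side; scale by 2 for the 2 C4H10(g)): contributes −2·x
-172.8 = (-40.4) + (-59.8) + (-132.6) − 2·x
x = (-172.8 − (-232.8)) / (-2) = -30.0 kcal/mol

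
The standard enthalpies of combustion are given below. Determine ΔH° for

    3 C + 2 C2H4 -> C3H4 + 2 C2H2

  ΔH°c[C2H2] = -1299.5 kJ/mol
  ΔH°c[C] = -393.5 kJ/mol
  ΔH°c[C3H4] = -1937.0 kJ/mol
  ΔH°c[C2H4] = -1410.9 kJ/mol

Using ΔH = Σ nΔHc°(reactants) − Σ nΔHc°(products):
= [3·(-393.5) + 2·(-1410.9)] − [1·(-1937.0) + 2·(-1299.5)]
= 533.7 kJ/mol

ΔH° = 533.7 kJ/mol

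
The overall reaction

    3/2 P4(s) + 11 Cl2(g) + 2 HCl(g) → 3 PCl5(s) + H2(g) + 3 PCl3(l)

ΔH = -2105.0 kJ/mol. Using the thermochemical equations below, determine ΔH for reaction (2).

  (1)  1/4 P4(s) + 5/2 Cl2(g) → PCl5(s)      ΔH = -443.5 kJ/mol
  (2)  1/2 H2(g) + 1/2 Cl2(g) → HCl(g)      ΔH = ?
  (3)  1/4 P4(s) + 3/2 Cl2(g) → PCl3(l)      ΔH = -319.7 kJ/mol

(1) × 3: (3)·(-443.5) = -1330.5 kJ/mol
(2) reversed and × 2: contributes −2·x
(3) × 3: (3)·(-319.7) = -959.1 kJ/mol
-2105.0 = (-1330.5) + (-959.1) − 2·x
x = (-2105.0 − (-2289.6)) / (-2) = -92.3 kJ/mol

ΔH = -92.3 kJ/mol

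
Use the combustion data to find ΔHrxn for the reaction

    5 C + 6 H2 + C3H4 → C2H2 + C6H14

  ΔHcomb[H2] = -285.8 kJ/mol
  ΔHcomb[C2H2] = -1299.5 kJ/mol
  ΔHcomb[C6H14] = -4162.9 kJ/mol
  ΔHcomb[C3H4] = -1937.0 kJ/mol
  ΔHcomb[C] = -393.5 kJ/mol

ΔHrxn = -156.9 kJ/mol

With combustion enthalpies, reactants minus products:
= [5·(-393.5) + 6·(-285.8) + 1·(-1937.0)] − [1·(-1299.5) + 1·(-4162.9)]
= -156.9 kJ/mol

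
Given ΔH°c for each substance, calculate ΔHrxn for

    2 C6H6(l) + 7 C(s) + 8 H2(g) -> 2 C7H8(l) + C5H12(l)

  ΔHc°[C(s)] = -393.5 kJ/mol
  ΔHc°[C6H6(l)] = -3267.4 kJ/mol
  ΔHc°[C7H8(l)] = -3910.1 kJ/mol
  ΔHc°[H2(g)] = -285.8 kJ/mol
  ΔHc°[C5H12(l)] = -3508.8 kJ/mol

With combustion enthalpies, reactants minus products:
= [2·(-3267.4) + 7·(-393.5) + 8·(-285.8)] − [2·(-3910.1) + 1·(-3508.8)]
= -246.7 kJ/mol

ΔHrxn = -246.7 kJ/mol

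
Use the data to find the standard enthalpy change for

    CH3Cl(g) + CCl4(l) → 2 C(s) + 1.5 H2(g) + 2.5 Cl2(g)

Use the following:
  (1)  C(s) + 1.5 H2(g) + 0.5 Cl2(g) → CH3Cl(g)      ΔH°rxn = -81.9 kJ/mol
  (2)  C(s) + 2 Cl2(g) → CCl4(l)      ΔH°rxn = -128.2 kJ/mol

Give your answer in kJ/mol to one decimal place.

ΔH°rxn = 210.1 kJ/mol

(1) reversed: +81.9 kJ/mol
(2) reversed: +128.2 kJ/mol
Combining the equations, ΔH°rxn = (+81.9) + (+128.2) = 210.1 kJ/mol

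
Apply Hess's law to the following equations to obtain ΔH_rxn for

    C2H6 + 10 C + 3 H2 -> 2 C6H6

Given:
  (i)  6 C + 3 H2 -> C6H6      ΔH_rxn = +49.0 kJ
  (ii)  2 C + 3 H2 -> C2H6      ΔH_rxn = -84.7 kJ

ΔH_rxn = 182.7 kJ

(i) × 2: (2)·(+49.0) = +98.0 kJ
(ii) reversed: +84.7 kJ
By Hess's law, ΔH_rxn = (2)·(+49.0) + (-1)·(-84.7) = 182.7 kJ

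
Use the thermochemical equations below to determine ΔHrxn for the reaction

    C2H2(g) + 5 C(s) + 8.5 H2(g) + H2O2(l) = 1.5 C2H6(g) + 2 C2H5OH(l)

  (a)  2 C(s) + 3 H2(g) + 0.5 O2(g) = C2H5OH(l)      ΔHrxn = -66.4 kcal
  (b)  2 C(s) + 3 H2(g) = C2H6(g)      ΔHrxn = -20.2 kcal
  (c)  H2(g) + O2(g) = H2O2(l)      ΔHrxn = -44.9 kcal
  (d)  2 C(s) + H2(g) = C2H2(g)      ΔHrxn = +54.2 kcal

ΔHrxn = -172.4 kcal

(a) × 2 (×2 to match 2 C2H5OH(l) in the target): (2)·(-66.4) = -132.8 kcal
(b) × 3/2 (×3/2 to match 3/2 C2H6(g) in the target): (3/2)·(-20.2) = -30.3 kcal
(c) reversed (H2O2(l) must end up as a reactant): +44.9 kcal
(d) reversed (C2H2(g) must end up as a reactant): -54.2 kcal
ΔHrxn = (-132.8) + (-30.3) + (+44.9) + (-54.2) = -172.4 kcal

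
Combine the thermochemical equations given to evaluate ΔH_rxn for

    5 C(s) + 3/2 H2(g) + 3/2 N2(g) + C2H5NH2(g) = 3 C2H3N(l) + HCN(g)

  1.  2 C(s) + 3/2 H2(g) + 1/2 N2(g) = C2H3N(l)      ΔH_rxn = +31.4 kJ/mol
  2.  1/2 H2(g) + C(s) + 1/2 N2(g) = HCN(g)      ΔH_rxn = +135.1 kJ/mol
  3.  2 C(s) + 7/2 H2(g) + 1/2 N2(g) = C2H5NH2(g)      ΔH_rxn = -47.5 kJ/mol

ΔH_rxn = 276.8 kJ/mol

eq. 1 × 3 (scale by 3 for the 3 C2H3N(l)): (3)·(+31.4) = +94.2 kJ/mol
eq. 2 as written (HCN(g) already on the product side): +135.1 kJ/mol
eq. 3 reversed (C2H5NH2(g) must end up as a reactant): +47.5 kJ/mol
Summing the manipulated equations, ΔH_rxn = (3)·(+31.4) + (1)·(+135.1) + (-1)·(-47.5) = 276.8 kJ/mol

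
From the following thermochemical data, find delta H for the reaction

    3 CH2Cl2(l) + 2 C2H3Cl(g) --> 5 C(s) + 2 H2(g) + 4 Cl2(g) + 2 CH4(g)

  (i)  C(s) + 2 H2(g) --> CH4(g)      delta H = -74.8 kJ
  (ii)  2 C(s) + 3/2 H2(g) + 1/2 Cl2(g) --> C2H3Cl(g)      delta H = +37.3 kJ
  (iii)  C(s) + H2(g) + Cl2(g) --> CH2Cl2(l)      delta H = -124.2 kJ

(i) × 2: (2)·(-74.8) = -149.6 kJ
(ii) reversed and × 2: (-2)·(+37.3) = -74.6 kJ
(iii) reversed and × 3: (-3)·(-124.2) = +372.6 kJ
Summing the manipulated equations, delta H = (2)·(-74.8) + (-2)·(+37.3) + (-3)·(-124.2) = 148.4 kJ

delta H = 148.4 kJ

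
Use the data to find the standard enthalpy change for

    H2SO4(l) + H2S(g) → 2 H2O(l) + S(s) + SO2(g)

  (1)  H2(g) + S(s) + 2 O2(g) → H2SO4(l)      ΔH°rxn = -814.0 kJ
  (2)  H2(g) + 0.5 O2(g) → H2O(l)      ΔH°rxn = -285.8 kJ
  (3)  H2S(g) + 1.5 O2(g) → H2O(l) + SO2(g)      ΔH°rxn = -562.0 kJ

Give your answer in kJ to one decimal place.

ΔH°rxn = -33.8 kJ

(1) reversed (reverse to put H2SO4(l) on the reactant side): +814.0 kJ
(2) as written: -285.8 kJ
(3) as written (H2S(g) already on the reactant side): -562.0 kJ
By Hess's law, ΔH°rxn = (-1)·(-814.0) + (1)·(-285.8) + (1)·(-562.0) = -33.8 kJ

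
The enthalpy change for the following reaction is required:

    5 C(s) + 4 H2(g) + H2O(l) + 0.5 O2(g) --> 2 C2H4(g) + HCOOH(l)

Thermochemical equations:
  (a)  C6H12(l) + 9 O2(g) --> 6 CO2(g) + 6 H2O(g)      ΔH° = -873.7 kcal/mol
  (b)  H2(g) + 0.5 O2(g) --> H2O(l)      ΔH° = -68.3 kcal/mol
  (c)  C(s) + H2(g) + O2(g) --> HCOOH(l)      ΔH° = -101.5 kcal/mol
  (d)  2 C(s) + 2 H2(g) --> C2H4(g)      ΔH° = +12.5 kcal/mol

ΔH° = -8.2 kcal/mol

(a): not needed.
(b) reversed: +68.3 kcal/mol
(c) as written: -101.5 kcal/mol
(d) × 2: (2)·(+12.5) = +25.0 kcal/mol
ΔH° = (+68.3) + (-101.5) + (+25.0) = -8.2 kcal/mol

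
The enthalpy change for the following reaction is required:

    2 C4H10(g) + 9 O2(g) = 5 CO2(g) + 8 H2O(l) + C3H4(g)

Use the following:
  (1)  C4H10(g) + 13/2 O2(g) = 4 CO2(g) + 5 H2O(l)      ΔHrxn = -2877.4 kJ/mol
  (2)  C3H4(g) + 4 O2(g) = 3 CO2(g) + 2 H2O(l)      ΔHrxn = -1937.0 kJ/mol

ΔHrxn = -3817.8 kJ/mol

(1) × 2: (2)·(-2877.4) = -5754.8 kJ/mol
(2) reversed: +1937.0 kJ/mol
Combining the equations, ΔHrxn = (2)·(-2877.4) + (-1)·(-1937.0) = -3817.8 kJ/mol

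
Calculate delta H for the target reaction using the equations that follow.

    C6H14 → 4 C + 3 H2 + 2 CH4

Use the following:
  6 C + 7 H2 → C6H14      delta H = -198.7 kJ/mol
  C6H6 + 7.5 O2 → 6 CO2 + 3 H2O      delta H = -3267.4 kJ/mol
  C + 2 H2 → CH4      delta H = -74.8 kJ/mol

delta H = 49.1 kJ/mol

equation 1 reversed (C6H14 must end up as a reactant): +198.7 kJ/mol
equation 2: not needed (CO2 appears nowhere else).
equation 3 × 2 (scale by 2 for the 2 CH4): (2)·(-74.8) = -149.6 kJ/mol
delta H = (+198.7) + (-149.6) = 49.1 kJ/mol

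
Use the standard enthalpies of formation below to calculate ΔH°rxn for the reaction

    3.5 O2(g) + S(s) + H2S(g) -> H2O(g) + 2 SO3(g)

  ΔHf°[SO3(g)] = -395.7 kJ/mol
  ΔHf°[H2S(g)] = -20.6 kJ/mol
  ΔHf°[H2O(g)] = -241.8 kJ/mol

ΔH°rxn = -1012.6 kJ/mol

ΔH°rxn = Σ nΔHf°(products) − Σ nΔHf°(reactants).
Products: 1·(-241.8) + 2·(-395.7) = -1033.2
Reactants: 7/2·(+0.0) + 1·(+0.0) + 1·(-20.6) = -20.6
ΔH°rxn = (-1033.2) − (-20.6) = -1012.6 kJ/mol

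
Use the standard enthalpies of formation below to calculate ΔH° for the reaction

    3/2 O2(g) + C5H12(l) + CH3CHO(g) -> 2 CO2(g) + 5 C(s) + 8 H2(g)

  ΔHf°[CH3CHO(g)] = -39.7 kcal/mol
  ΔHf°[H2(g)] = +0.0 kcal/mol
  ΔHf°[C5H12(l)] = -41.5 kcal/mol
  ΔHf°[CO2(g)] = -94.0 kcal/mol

ΔH°rxn = Σ nΔHf°(products) − Σ nΔHf°(reactants).
Products: 2·(-94.0) + 5·(+0.0) + 8·(+0.0) = -188.0
Reactants: 3/2·(+0.0) + 1·(-41.5) + 1·(-39.7) = -81.2
ΔH° = (-188.0) − (-81.2) = -106.8 kcal/mol

ΔH° = -106.8 kcal/mol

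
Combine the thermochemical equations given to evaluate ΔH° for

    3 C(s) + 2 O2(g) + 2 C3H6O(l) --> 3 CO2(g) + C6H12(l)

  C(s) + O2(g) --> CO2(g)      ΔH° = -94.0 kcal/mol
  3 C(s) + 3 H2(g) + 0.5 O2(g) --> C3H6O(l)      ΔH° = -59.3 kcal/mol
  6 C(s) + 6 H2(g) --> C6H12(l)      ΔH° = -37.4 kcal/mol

equation 1 × 3 (×3 to match 3 CO2(g) in the target): (3)·(-94.0) = -282.0 kcal/mol
equation 2 reversed and × 2 (reverse to put C3H6O(l) on the reactant side; scale by 2 for the 2 C3H6O(l)): (-2)·(-59.3) = +118.6 kcal/mol
equation 3 as written (C6H12(l) already on the product side): -37.4 kcal/mol
Summing the manipulated equations, ΔH° = (-282.0) + (+118.6) + (-37.4) = -200.8 kcal/mol

ΔH° = -200.8 kcal/mol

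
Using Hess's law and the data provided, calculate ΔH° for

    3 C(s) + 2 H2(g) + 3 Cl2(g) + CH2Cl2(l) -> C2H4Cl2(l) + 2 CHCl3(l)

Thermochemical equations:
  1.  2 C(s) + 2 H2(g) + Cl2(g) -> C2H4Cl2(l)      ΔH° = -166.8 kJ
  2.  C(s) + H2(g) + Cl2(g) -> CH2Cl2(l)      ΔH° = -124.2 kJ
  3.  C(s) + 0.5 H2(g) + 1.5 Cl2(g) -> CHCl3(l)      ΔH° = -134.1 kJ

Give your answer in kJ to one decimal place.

ΔH° = -310.8 kJ

eq. 1 as written: -166.8 kJ
eq. 2 reversed: +124.2 kJ
eq. 3 × 2: (2)·(-134.1) = -268.2 kJ
Combining the equations, ΔH° = (-166.8) + (+124.2) + (-268.2) = -310.8 kJ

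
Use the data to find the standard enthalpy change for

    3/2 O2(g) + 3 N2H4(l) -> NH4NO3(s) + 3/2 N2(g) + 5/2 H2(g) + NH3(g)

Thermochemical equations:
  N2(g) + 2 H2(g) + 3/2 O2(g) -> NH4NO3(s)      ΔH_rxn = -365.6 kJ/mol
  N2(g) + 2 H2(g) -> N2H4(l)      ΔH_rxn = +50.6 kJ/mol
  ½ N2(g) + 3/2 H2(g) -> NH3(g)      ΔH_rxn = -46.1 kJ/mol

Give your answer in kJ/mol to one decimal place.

ΔH_rxn = -563.5 kJ/mol

equation 1 as written (NH4NO3(s) already on the product side): -365.6 kJ/mol
equation 2 reversed and × 3 (N2H4(l) must end up as a reactant; scale by 3 for the 3 N2H4(l)): (-3)·(+50.6) = -151.8 kJ/mol
equation 3 as written (NH3(g) already on the product side): -46.1 kJ/mol
Combining the equations, ΔH_rxn = (1)·(-365.6) + (-3)·(+50.6) + (1)·(-46.1) = -563.5 kJ/mol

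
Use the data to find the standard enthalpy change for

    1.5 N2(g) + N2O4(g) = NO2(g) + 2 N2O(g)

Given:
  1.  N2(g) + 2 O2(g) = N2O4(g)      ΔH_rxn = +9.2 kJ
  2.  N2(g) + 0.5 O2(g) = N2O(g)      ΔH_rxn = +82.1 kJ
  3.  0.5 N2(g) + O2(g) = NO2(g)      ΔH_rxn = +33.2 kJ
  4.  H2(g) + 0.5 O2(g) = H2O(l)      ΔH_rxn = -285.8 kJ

eq. 1 reversed (N2O4(g) must end up as a reactant): -9.2 kJ
eq. 2 × 2 (scale by 2 for the 2 N2O(g)): (2)·(+82.1) = +164.2 kJ
eq. 3 as written (NO2(g) already on the product side): +33.2 kJ
eq. 4: not needed (H2(g) appears nowhere else).
Summing the manipulated equations, ΔH_rxn = (-9.2) + (+164.2) + (+33.2) = 188.2 kJ

ΔH_rxn = 188.2 kJ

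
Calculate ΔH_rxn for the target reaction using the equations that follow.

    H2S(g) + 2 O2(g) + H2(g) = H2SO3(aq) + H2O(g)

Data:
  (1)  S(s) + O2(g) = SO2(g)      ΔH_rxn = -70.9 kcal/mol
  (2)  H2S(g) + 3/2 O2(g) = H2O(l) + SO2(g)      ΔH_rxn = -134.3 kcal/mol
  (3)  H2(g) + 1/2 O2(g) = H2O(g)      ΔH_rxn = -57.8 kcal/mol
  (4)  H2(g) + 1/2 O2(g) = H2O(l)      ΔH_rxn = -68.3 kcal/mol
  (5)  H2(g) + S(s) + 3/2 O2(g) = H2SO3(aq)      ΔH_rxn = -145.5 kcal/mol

(1) reversed: +70.9 kcal/mol
(2) as written (H2S(g) already on the reactant side): -134.3 kcal/mol
(3) as written (H2O(g) already on the product side): -57.8 kcal/mol
(4) reversed: +68.3 kcal/mol
(5) as written (H2SO3(aq) already on the product side): -145.5 kcal/mol
Since enthalpy is a state function, ΔH_rxn = (+70.9) + (-134.3) + (-57.8) + (+68.3) + (-145.5) = -198.4 kcal/mol

ΔH_rxn = -198.4 kcal/mol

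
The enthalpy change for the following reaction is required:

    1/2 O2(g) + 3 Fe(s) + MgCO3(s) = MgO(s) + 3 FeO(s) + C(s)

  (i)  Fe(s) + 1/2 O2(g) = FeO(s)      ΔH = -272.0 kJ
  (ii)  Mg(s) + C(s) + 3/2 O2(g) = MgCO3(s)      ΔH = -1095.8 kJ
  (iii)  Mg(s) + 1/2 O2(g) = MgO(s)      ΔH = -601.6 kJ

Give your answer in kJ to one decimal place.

(i) × 3: (3)·(-272.0) = -816.0 kJ
(ii) reversed: +1095.8 kJ
(iii) as written: -601.6 kJ
ΔH = (3)·(-272.0) + (-1)·(-1095.8) + (1)·(-601.6) = -321.8 kJ

ΔH = -321.8 kJ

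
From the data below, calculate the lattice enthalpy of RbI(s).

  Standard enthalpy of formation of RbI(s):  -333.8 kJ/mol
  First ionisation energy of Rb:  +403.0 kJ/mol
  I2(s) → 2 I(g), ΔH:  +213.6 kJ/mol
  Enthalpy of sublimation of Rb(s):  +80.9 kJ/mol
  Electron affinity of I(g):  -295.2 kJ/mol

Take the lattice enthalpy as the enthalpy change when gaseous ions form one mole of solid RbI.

ΔHf° = 1·ΔHsub + 1·(ΣIE) + 1/2·D(I2) + 1·EA + U
-333.8 = 1·(+80.9) + 1·(+403.0) + 1/2·(+213.6) + 1·(-295.2) + U
U = -333.8 − (+295.5) = -629.3 kJ/mol

U = -629.3 kJ/mol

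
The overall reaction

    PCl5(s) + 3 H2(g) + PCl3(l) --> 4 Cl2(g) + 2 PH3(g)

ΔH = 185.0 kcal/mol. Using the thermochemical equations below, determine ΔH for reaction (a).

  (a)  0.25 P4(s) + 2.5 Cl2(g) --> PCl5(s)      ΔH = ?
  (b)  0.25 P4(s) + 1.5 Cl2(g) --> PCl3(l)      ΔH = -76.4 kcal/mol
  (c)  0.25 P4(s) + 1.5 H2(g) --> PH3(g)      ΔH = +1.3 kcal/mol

ΔH = -106.0 kcal/mol

(a) reversed: contributes −x
(b) reversed: +76.4 kcal/mol
(c) × 2: (2)·(+1.3) = +2.6 kcal/mol
+185.0 = (+76.4) + (+2.6) − x
x = (+185.0 − (+79.0)) / (-1) = -106.0 kcal/mol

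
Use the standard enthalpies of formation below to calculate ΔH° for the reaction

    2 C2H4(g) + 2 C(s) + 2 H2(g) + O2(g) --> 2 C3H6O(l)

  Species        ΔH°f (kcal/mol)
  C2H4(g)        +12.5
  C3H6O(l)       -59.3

ΔH° = -143.6 kcal/mol

ΔH°rxn = Σ nΔHf°(products) − Σ nΔHf°(reactants).
Products: 2·(-59.3) = -118.6
Reactants: 2·(+12.5) + 2·(+0.0) + 2·(+0.0) + 1·(+0.0) = +25.0
ΔH° = (-118.6) − (+25.0) = -143.6 kcal/mol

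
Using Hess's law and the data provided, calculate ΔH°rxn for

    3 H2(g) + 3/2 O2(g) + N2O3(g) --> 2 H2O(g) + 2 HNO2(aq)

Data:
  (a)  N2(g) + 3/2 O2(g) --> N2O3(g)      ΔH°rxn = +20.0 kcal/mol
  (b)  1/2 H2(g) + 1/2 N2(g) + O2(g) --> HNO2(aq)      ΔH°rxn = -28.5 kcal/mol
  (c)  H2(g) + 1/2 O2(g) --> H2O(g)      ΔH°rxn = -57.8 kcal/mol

(a) reversed (reverse to put N2O3(g) on the reactant side): -20.0 kcal/mol
(b) × 2 (scale by 2 for the 2 HNO2(aq)): (2)·(-28.5) = -57.0 kcal/mol
(c) × 2 (scale by 2 for the 2 H2O(g)): (2)·(-57.8) = -115.6 kcal/mol
ΔH°rxn = (-20.0) + (-57.0) + (-115.6) = -192.6 kcal/mol

ΔH°rxn = -192.6 kcal/mol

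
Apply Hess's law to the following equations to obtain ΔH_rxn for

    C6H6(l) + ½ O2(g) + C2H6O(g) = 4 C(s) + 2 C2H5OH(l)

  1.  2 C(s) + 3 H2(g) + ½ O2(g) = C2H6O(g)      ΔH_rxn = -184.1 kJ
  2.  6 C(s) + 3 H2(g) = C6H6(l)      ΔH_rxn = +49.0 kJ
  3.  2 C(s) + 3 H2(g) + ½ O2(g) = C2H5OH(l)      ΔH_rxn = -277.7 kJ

eq. 1 reversed: +184.1 kJ
eq. 2 reversed: -49.0 kJ
eq. 3 × 2: (2)·(-277.7) = -555.4 kJ
ΔH_rxn = (-1)·(-184.1) + (-1)·(+49.0) + (2)·(-277.7) = -420.3 kJ

ΔH_rxn = -420.3 kJ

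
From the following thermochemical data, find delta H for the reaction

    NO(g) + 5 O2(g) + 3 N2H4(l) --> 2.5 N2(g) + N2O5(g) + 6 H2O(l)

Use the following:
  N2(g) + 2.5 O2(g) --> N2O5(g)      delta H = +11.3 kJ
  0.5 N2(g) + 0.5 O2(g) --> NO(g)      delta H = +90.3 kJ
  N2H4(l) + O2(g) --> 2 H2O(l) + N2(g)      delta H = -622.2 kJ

equation 1 as written: +11.3 kJ
equation 2 reversed: -90.3 kJ
equation 3 × 3: (3)·(-622.2) = -1866.6 kJ
Since enthalpy is a state function, delta H = (+11.3) + (-90.3) + (-1866.6) = -1945.6 kJ

delta H = -1945.6 kJ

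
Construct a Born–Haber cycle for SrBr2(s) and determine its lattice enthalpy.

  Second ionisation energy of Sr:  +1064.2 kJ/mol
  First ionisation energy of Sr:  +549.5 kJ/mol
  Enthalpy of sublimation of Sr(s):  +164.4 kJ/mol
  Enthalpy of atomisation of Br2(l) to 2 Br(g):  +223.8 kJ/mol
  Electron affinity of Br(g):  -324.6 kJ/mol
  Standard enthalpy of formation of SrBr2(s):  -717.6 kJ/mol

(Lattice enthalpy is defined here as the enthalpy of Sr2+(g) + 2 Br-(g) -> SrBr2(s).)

ΔHf° = 1·ΔHsub + 1·(ΣIE) + 1·D(Br2) + 2·EA + U
-717.6 = 1·(+164.4) + 1·(+1613.7) + 1·(+223.8) + 2·(-324.6) + U
U = -717.6 − (+1352.7) = -2070.3 kJ/mol

U = -2070.3 kJ/mol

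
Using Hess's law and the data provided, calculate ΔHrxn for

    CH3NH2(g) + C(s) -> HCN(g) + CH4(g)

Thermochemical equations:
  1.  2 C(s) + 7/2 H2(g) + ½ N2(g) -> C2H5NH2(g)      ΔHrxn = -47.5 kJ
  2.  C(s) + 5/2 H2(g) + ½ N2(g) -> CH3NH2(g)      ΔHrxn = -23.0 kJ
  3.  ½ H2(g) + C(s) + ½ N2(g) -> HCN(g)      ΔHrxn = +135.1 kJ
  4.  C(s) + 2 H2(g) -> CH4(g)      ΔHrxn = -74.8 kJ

ΔHrxn = 83.3 kJ

eq. 1: not needed (C2H5NH2(g) appears nowhere else).
eq. 2 reversed (reverse to put CH3NH2(g) on the reactant side): +23.0 kJ
eq. 3 as written (HCN(g) already on the product side): +135.1 kJ
eq. 4 as written (CH4(g) already on the product side): -74.8 kJ
ΔHrxn = (+23.0) + (+135.1) + (-74.8) = 83.3 kJ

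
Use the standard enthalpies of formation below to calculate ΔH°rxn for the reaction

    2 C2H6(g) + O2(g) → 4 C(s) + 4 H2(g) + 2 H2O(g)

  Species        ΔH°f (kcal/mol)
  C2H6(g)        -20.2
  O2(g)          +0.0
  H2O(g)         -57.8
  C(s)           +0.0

Products: 4·(+0.0) + 4·(+0.0) + 2·(-57.8) = -115.6
Reactants: 2·(-20.2) + 1·(+0.0) = -40.4
ΔH°rxn = (-115.6) − (-40.4) = -75.2 kcal/mol

ΔH°rxn = -75.2 kcal/mol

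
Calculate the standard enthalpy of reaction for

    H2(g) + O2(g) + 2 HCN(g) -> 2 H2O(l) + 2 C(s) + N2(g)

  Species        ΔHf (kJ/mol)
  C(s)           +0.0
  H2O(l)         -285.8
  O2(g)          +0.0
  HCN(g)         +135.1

ΔH° = -841.8 kJ/mol

ΔH°rxn = Σ nΔHf°(products) − Σ nΔHf°(reactants).
Products: 2·(-285.8) + 2·(+0.0) + 1·(+0.0) = -571.6
Reactants: 1·(+0.0) + 1·(+0.0) + 2·(+135.1) = +270.2
ΔH° = (-571.6) − (+270.2) = -841.8 kJ/mol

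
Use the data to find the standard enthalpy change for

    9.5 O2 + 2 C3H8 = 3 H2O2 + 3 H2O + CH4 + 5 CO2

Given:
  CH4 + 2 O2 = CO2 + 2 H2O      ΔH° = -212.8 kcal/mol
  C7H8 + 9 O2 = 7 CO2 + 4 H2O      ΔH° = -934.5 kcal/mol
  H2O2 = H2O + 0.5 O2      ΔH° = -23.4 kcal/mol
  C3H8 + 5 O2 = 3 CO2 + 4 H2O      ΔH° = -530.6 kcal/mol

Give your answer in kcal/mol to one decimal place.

ΔH° = -778.2 kcal/mol

equation 1 reversed: +212.8 kcal/mol
equation 2: not needed.
equation 3 reversed and × 3: (-3)·(-23.4) = +70.2 kcal/mol
equation 4 × 2: (2)·(-530.6) = -1061.2 kcal/mol
Summing the manipulated equations, ΔH° = (+212.8) + (+70.2) + (-1061.2) = -778.2 kcal/mol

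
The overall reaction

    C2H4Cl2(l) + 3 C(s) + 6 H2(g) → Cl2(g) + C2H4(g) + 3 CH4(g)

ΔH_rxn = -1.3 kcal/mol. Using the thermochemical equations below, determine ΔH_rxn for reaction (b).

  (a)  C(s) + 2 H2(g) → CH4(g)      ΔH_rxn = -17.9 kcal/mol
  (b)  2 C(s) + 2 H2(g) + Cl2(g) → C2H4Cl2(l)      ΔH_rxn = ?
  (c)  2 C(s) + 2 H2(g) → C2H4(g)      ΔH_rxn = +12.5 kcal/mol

(a) × 3: (3)·(-17.9) = -53.7 kcal/mol
(b) reversed: contributes −x
(c) as written: +12.5 kcal/mol
-1.3 = (-53.7) + (+12.5) − x
x = (-1.3 − (-41.2)) / (-1) = -39.9 kcal/mol

ΔH_rxn = -39.9 kcal/mol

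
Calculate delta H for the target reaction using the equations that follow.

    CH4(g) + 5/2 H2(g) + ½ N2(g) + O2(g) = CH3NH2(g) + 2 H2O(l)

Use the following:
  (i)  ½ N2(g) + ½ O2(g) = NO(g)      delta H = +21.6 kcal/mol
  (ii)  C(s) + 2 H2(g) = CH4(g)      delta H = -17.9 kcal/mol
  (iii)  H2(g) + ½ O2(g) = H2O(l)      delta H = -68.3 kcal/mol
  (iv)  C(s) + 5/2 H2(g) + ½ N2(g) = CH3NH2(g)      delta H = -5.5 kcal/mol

(i): not needed (NO(g) appears nowhere else).
(ii) reversed (CH4(g) must end up as a reactant): +17.9 kcal/mol
(iii) × 2 (scale by 2 for the 2 H2O(l)): (2)·(-68.3) = -136.6 kcal/mol
(iv) as written (CH3NH2(g) already on the product side): -5.5 kcal/mol
delta H = (+17.9) + (-136.6) + (-5.5) = -124.2 kcal/mol

delta H = -124.2 kcal/mol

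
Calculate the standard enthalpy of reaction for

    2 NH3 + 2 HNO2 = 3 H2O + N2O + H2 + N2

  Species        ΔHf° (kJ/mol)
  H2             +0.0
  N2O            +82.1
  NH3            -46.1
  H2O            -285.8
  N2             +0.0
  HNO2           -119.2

Products: 3·(-285.8) + 1·(+82.1) + 1·(+0.0) + 1·(+0.0) = -775.3
Reactants: 2·(-46.1) + 2·(-119.2) = -330.6
ΔH° = (-775.3) − (-330.6) = -444.7 kJ/mol

ΔH° = -444.7 kJ/mol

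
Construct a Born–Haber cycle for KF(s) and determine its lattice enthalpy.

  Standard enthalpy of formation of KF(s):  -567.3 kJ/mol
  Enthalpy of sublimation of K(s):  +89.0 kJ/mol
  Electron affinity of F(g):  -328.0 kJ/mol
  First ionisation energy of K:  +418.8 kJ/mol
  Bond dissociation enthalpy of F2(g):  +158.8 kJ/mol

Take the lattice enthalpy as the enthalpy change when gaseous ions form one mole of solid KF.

ΔHf° = 1·ΔHsub + 1·(ΣIE) + 1/2·D(F2) + 1·EA + U
-567.3 = 1·(+89.0) + 1·(+418.8) + 1/2·(+158.8) + 1·(-328.0) + U
U = -567.3 − (+259.2) = -826.5 kJ/mol

U = -826.5 kJ/mol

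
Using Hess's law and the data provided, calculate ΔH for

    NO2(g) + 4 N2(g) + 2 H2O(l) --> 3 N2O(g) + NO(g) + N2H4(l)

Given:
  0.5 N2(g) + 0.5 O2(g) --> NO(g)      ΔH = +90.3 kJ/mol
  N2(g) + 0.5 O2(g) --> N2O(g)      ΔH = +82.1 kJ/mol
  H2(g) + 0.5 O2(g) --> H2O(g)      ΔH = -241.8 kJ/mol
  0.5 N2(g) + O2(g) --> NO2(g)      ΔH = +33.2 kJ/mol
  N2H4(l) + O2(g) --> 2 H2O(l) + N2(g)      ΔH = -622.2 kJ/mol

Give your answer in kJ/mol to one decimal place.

equation 1 as written: +90.3 kJ/mol
equation 2 × 3: (3)·(+82.1) = +246.3 kJ/mol
equation 3: not needed.
equation 4 reversed: -33.2 kJ/mol
equation 5 reversed: +622.2 kJ/mol
ΔH = (1)·(+90.3) + (3)·(+82.1) + (-1)·(+33.2) + (-1)·(-622.2) = 925.6 kJ/mol

ΔH = 925.6 kJ/mol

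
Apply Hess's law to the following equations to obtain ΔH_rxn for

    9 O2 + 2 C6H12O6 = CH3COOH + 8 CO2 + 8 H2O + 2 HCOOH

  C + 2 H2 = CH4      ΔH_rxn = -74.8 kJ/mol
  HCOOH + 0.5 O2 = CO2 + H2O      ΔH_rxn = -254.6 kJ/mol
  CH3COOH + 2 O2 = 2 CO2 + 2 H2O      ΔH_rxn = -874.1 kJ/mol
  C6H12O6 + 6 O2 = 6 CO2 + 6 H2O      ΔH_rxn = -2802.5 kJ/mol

ΔH_rxn = -4221.7 kJ/mol

equation 1: not needed.
equation 2 reversed and × 2: (-2)·(-254.6) = +509.2 kJ/mol
equation 3 reversed: +874.1 kJ/mol
equation 4 × 2: (2)·(-2802.5) = -5605.0 kJ/mol
ΔH_rxn = (+509.2) + (+874.1) + (-5605.0) = -4221.7 kJ/mol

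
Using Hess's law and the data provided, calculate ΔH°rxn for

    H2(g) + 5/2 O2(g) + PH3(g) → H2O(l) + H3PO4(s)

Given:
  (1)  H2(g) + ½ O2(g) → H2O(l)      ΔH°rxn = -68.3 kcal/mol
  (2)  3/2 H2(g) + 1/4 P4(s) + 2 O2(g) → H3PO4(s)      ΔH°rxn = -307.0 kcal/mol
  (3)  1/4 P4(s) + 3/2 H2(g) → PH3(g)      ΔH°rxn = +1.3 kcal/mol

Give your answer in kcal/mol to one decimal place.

ΔH°rxn = -376.6 kcal/mol

(1) as written (H2O(l) already on the product side): -68.3 kcal/mol
(2) as written (H3PO4(s) already on the product side): -307.0 kcal/mol
(3) reversed (reverse to put PH3(g) on the reactant side): -1.3 kcal/mol
Combining the equations, ΔH°rxn = (1)·(-68.3) + (1)·(-307.0) + (-1)·(+1.3) = -376.6 kcal/mol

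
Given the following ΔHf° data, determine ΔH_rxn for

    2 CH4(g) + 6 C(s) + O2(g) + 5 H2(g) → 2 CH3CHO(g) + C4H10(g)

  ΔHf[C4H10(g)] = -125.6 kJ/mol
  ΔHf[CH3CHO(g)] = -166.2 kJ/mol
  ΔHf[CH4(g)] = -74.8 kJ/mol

ΔH_rxn = -308.4 kJ/mol

ΔH°rxn = Σ nΔHf°(products) − Σ nΔHf°(reactants).
Products: 2·(-166.2) + 1·(-125.6) = -458.0
Reactants: 2·(-74.8) + 6·(+0.0) + 1·(+0.0) + 5·(+0.0) = -149.6
ΔH_rxn = (-458.0) − (-149.6) = -308.4 kJ/mol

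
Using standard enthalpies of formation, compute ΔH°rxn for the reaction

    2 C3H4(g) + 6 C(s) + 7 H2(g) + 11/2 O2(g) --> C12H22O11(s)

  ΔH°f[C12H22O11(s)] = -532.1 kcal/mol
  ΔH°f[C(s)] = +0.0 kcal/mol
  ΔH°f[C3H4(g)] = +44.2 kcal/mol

ΔH°rxn = -620.5 kcal/mol

Products: 1·(-532.1) = -532.1
Reactants: 2·(+44.2) + 6·(+0.0) + 7·(+0.0) + 11/2·(+0.0) = +88.4
ΔH°rxn = (-532.1) − (+88.4) = -620.5 kcal/mol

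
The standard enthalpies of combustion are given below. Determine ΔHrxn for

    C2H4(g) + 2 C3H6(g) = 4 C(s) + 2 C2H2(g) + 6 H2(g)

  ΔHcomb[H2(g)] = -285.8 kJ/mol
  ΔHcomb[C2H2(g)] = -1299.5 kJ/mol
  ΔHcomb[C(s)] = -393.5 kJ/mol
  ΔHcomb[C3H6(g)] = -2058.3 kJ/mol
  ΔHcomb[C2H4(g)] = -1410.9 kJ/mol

Using ΔH = Σ nΔHc°(reactants) − Σ nΔHc°(products):
= [1·(-1410.9) + 2·(-2058.3)] − [4·(-393.5) + 2·(-1299.5) + 6·(-285.8)]
= 360.3 kJ/mol

ΔHrxn = 360.3 kJ/mol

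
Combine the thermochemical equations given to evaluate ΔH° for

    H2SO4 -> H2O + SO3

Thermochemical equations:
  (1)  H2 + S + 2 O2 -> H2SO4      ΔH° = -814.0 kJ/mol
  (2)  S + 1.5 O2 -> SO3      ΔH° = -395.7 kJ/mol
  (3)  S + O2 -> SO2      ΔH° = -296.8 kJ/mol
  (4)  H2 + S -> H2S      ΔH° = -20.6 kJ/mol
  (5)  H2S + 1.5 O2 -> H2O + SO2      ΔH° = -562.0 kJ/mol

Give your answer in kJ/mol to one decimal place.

(1) reversed (H2SO4 must end up as a reactant): +814.0 kJ/mol
(2) as written (SO3 already on the product side): -395.7 kJ/mol
(3) reversed: +296.8 kJ/mol
(4) as written: -20.6 kJ/mol
(5) as written (H2O already on the product side): -562.0 kJ/mol
Since enthalpy is a state function, ΔH° = (-1)·(-814.0) + (1)·(-395.7) + (-1)·(-296.8) + (1)·(-20.6) + (1)·(-562.0) = 132.5 kJ/mol

ΔH° = 132.5 kJ/mol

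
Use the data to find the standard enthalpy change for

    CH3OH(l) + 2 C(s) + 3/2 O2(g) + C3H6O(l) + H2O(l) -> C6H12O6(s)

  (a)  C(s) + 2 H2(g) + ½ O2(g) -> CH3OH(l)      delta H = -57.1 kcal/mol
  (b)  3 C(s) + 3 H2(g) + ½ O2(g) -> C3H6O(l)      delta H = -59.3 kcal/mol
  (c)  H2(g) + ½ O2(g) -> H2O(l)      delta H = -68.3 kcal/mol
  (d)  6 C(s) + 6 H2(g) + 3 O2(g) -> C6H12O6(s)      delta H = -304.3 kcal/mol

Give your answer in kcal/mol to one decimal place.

delta H = -119.6 kcal/mol

(a) reversed (reverse to put CH3OH(l) on the reactant side): +57.1 kcal/mol
(b) reversed (C3H6O(l) must end up as a reactant): +59.3 kcal/mol
(c) reversed (reverse to put H2O(l) on the reactant side): +68.3 kcal/mol
(d) as written (C6H12O6(s) already on the product side): -304.3 kcal/mol
By Hess's law, delta H = (-1)·(-57.1) + (-1)·(-59.3) + (-1)·(-68.3) + (1)·(-304.3) = -119.6 kcal/mol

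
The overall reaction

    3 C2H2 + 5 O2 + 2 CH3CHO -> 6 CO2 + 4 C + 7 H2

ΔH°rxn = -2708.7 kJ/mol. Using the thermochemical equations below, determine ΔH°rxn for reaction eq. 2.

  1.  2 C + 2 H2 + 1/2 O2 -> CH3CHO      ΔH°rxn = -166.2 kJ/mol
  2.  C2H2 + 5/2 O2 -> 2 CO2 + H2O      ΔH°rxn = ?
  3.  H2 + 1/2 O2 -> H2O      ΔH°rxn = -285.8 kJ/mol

ΔH°rxn = -1299.5 kJ/mol

eq. 1 reversed and × 2: (-2)·(-166.2) = +332.4 kJ/mol
eq. 2 × 3: contributes 3·x
eq. 3 reversed and × 3: (-3)·(-285.8) = +857.4 kJ/mol
-2708.7 = (+332.4) + (+857.4) + 3·x
x = (-2708.7 − (+1189.8)) / (3) = -1299.5 kJ/mol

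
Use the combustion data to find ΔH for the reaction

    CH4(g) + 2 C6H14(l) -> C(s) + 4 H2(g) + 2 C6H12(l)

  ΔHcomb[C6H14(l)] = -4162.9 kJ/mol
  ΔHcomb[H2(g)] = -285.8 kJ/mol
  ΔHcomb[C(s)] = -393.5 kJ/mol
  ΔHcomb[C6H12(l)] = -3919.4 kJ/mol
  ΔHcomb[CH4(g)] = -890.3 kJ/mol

ΔH = 159.4 kJ/mol

Using ΔH = Σ nΔHc°(reactants) − Σ nΔHc°(products):
= [1·(-890.3) + 2·(-4162.9)] − [1·(-393.5) + 4·(-285.8) + 2·(-3919.4)]
= 159.4 kJ/mol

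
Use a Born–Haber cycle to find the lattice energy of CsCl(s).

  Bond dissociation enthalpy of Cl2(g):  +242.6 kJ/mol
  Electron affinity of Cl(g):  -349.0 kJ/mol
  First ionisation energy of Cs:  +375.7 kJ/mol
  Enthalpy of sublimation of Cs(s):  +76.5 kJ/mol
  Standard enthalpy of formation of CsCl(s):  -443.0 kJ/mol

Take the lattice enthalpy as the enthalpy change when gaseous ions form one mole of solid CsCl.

U = -667.5 kJ/mol

ΔHf° = 1·ΔHsub + 1·(ΣIE) + 1/2·D(Cl2) + 1·EA + U
-443.0 = 1·(+76.5) + 1·(+375.7) + 1/2·(+242.6) + 1·(-349.0) + U
U = -443.0 − (+224.5) = -667.5 kJ/mol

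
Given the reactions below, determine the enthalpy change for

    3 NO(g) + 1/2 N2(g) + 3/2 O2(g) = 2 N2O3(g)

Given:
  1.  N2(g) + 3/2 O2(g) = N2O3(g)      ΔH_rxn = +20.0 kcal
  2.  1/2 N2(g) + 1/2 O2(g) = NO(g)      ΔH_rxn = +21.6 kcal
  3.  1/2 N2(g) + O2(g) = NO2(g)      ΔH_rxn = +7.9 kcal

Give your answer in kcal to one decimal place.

eq. 1 × 2: (2)·(+20.0) = +40.0 kcal
eq. 2 reversed and × 3: (-3)·(+21.6) = -64.8 kcal
eq. 3: not needed.
ΔH_rxn = (+40.0) + (-64.8) = -24.8 kcal

ΔH_rxn = -24.8 kcal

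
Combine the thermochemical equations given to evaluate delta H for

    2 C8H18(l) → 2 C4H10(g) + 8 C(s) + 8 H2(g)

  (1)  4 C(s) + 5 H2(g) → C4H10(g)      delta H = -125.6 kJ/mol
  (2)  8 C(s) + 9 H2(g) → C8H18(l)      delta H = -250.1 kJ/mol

(1) × 2 (scale by 2 for the 2 C4H10(g)): (2)·(-125.6) = -251.2 kJ/mol
(2) reversed and × 2 (C8H18(l) must end up as a reactant; scale by 2 for the 2 C8H18(l)): (-2)·(-250.1) = +500.2 kJ/mol
delta H = (2)·(-125.6) + (-2)·(-250.1) = 249.0 kJ/mol

delta H = 249.0 kJ/mol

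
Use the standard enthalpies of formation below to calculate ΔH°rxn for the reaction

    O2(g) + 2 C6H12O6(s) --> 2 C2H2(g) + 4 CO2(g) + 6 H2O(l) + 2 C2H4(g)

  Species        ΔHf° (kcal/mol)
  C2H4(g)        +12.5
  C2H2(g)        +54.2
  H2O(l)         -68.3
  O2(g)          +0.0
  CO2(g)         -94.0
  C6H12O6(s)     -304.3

ΔH°rxn = -43.8 kcal/mol

Products: 2·(+54.2) + 4·(-94.0) + 6·(-68.3) + 2·(+12.5) = -652.4
Reactants: 1·(+0.0) + 2·(-304.3) = -608.6
ΔH°rxn = (-652.4) − (-608.6) = -43.8 kcal/mol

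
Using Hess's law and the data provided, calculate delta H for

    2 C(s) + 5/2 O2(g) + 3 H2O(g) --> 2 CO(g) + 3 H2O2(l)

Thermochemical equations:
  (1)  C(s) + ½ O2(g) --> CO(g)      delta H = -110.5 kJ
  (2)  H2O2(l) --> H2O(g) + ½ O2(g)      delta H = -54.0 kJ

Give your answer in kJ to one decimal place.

(1) × 2: (2)·(-110.5) = -221.0 kJ
(2) reversed and × 3: (-3)·(-54.0) = +162.0 kJ
delta H = (2)·(-110.5) + (-3)·(-54.0) = -59.0 kJ

delta H = -59.0 kJ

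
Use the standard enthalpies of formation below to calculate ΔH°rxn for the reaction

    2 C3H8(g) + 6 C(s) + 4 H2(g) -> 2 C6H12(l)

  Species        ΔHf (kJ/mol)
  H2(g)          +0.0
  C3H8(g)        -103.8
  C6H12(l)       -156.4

ΔH°rxn = Σ nΔHf°(products) − Σ nΔHf°(reactants).
Products: 2·(-156.4) = -312.8
Reactants: 2·(-103.8) + 6·(+0.0) + 4·(+0.0) = -207.6
ΔH°rxn = (-312.8) − (-207.6) = -105.2 kJ/mol

ΔH°rxn = -105.2 kJ/mol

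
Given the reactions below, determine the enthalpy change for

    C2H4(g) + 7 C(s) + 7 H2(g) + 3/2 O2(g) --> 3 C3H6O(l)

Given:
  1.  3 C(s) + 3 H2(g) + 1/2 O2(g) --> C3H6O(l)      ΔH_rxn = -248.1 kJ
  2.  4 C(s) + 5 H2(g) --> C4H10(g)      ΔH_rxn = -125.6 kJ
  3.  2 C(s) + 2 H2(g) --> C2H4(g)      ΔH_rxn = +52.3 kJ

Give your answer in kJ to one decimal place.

eq. 1 × 3 (×3 to match 3 C3H6O(l) in the target): (3)·(-248.1) = -744.3 kJ
eq. 2: not needed (C4H10(g) appears nowhere else).
eq. 3 reversed (reverse to put C2H4(g) on the reactant side): -52.3 kJ
ΔH_rxn = (3)·(-248.1) + (-1)·(+52.3) = -796.6 kJ

ΔH_rxn = -796.6 kJ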